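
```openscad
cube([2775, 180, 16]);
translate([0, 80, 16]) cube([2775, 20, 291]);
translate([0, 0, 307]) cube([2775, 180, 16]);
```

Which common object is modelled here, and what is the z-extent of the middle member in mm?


An I-beam. The web height is 291 mm.

Two wide flanges with a thin centred web — an I-beam. Overall 323 mm minus two 16 mm flanges gives a web of 323 − 2·16 = 291 mm.


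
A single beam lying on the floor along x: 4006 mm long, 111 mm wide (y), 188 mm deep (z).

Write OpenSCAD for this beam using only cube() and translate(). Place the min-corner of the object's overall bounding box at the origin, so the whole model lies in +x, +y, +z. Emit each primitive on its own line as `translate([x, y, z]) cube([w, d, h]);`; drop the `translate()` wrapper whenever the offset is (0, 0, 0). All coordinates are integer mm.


cube([4006, 111, 188]);


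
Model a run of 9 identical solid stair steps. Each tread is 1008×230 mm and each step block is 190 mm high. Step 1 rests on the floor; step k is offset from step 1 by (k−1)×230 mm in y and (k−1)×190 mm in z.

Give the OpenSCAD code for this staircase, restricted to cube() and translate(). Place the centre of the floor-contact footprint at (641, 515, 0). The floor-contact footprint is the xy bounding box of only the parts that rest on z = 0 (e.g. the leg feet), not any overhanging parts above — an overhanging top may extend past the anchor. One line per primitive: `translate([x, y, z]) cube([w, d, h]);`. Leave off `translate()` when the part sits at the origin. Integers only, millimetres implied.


translate([137, 400, 0]) cube([1008, 230, 190]);
translate([137, 630, 190]) cube([1008, 230, 190]);
translate([137, 860, 380]) cube([1008, 230, 190]);
translate([137, 1090, 570]) cube([1008, 230, 190]);
translate([137, 1320, 760]) cube([1008, 230, 190]);
translate([137, 1550, 950]) cube([1008, 230, 190]);
translate([137, 1780, 1140]) cube([1008, 230, 190]);
translate([137, 2010, 1330]) cube([1008, 230, 190]);
translate([137, 2240, 1520]) cube([1008, 230, 190]);


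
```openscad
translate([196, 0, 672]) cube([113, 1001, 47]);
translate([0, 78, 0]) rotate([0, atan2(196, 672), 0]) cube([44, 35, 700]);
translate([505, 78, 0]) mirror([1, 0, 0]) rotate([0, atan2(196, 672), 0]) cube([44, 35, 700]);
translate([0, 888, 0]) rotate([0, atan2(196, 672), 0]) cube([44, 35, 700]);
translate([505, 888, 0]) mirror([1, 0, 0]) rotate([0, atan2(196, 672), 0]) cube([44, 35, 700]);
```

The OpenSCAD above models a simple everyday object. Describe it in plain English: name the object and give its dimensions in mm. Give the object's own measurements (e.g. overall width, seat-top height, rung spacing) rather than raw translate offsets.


A sawhorse. A 113×1001×47 mm beam (x, y, z) sits on two A-frame leg pairs. Each pair is two raked legs of 44×35 mm section (35 mm along y) splaying symmetrically in x. Each leg rises 672 mm vertically over 196 mm of horizontal reach and is 700 mm long along its own axis. Every leg's outer bottom edge rests on the floor and its outer top edge meets a bottom edge of the beam — the left legs (tilting toward +x) meet the beam's −x bottom edge, the right legs (their mirror images, tilting toward −x) meet its +x bottom edge — so the leg tops tuck under the beam, the beam's underside is 672 mm above the floor, and the feet are 505 mm apart outside-to-outside with the beam centred between them. The two leg pairs are set in 78 mm from either end of the beam.


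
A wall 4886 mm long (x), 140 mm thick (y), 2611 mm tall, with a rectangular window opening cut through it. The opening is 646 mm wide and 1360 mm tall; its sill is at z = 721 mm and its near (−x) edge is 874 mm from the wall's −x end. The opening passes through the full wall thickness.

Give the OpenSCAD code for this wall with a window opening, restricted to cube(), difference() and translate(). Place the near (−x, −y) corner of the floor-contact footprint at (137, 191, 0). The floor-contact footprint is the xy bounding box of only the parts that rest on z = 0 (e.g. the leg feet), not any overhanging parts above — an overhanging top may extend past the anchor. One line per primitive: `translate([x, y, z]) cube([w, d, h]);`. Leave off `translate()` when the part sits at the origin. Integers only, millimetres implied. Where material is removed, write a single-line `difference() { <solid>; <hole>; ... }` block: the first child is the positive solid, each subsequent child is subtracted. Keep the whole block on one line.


difference() { translate([137, 191, 0]) cube([4886, 140, 2611]); translate([1011, 191, 721]) cube([646, 140, 1360]); }


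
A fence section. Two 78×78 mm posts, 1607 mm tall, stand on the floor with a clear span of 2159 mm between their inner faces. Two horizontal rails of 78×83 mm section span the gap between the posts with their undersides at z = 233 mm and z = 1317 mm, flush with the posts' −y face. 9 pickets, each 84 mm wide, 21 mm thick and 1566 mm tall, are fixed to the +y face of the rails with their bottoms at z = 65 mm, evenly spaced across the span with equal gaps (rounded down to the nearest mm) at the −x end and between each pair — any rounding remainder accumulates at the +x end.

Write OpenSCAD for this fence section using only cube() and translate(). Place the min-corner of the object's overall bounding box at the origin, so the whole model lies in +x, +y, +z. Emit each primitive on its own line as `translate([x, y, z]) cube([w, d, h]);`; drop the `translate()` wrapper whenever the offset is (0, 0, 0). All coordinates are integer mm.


cube([78, 78, 1607]);
translate([2237, 0, 0]) cube([78, 78, 1607]);
translate([78, 0, 233]) cube([2159, 78, 83]);
translate([78, 0, 1317]) cube([2159, 78, 83]);
translate([218, 78, 65]) cube([84, 21, 1566]);
translate([442, 78, 65]) cube([84, 21, 1566]);
translate([666, 78, 65]) cube([84, 21, 1566]);
translate([890, 78, 65]) cube([84, 21, 1566]);
translate([1114, 78, 65]) cube([84, 21, 1566]);
translate([1338, 78, 65]) cube([84, 21, 1566]);
translate([1562, 78, 65]) cube([84, 21, 1566]);
translate([1786, 78, 65]) cube([84, 21, 1566]);
translate([2010, 78, 65]) cube([84, 21, 1566]);


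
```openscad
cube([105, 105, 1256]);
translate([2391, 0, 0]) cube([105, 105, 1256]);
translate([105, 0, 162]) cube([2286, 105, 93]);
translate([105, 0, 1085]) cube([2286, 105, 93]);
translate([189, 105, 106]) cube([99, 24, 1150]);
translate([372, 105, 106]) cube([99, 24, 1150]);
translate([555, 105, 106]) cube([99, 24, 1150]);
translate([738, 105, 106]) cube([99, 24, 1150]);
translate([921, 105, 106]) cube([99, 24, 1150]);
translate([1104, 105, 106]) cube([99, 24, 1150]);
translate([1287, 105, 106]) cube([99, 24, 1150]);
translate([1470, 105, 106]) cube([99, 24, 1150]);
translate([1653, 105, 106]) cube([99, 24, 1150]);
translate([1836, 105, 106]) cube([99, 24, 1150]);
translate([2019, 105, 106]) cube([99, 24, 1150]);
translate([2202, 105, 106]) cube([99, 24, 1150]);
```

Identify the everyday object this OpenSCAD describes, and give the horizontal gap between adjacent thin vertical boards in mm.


A fence section. The picket gap is 84 mm.

Two posts, two rails, 12 pickets — a fence section. Span 2286 mm holds 12 pickets of 99 mm with 13 equal gaps: ⌊(2286 − 12·99) / 13⌋ = 84 mm.


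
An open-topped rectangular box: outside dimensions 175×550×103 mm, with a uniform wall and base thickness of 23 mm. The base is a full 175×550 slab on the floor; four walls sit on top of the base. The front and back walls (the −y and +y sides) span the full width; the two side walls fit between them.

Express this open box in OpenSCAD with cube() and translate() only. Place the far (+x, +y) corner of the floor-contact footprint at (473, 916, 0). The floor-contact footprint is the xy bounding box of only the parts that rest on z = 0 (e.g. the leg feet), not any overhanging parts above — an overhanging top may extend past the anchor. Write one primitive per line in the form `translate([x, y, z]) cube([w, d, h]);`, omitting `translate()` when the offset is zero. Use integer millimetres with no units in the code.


translate([298, 366, 0]) cube([175, 550, 23]);
translate([298, 366, 23]) cube([175, 23, 80]);
translate([298, 893, 23]) cube([175, 23, 80]);
translate([298, 389, 23]) cube([23, 504, 80]);
translate([450, 389, 23]) cube([23, 504, 80]);


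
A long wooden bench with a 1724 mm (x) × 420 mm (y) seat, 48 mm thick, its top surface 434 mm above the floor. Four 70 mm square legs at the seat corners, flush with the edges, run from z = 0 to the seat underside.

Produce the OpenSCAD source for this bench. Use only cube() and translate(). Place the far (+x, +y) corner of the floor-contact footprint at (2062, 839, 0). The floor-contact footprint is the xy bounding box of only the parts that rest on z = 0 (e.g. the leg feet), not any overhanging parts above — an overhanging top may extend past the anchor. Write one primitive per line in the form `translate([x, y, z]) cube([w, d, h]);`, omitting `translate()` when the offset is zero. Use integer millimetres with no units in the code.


translate([338, 419, 386]) cube([1724, 420, 48]);
translate([338, 419, 0]) cube([70, 70, 386]);
translate([338, 769, 0]) cube([70, 70, 386]);
translate([1992, 419, 0]) cube([70, 70, 386]);
translate([1992, 769, 0]) cube([70, 70, 386]);


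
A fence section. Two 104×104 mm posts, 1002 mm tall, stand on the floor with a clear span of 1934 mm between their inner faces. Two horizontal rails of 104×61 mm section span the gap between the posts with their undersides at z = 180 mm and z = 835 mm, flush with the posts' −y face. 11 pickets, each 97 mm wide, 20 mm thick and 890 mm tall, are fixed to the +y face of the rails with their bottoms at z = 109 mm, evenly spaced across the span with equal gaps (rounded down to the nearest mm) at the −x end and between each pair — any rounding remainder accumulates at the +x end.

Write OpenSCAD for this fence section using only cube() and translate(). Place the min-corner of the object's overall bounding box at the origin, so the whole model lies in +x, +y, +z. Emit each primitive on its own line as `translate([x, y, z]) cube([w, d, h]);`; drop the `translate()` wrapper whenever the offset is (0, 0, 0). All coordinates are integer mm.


cube([104, 104, 1002]);
translate([2038, 0, 0]) cube([104, 104, 1002]);
translate([104, 0, 180]) cube([1934, 104, 61]);
translate([104, 0, 835]) cube([1934, 104, 61]);
translate([176, 104, 109]) cube([97, 20, 890]);
translate([345, 104, 109]) cube([97, 20, 890]);
translate([514, 104, 109]) cube([97, 20, 890]);
translate([683, 104, 109]) cube([97, 20, 890]);
translate([852, 104, 109]) cube([97, 20, 890]);
translate([1021, 104, 109]) cube([97, 20, 890]);
translate([1190, 104, 109]) cube([97, 20, 890]);
translate([1359, 104, 109]) cube([97, 20, 890]);
translate([1528, 104, 109]) cube([97, 20, 890]);
translate([1697, 104, 109]) cube([97, 20, 890]);
translate([1866, 104, 109]) cube([97, 20, 890]);


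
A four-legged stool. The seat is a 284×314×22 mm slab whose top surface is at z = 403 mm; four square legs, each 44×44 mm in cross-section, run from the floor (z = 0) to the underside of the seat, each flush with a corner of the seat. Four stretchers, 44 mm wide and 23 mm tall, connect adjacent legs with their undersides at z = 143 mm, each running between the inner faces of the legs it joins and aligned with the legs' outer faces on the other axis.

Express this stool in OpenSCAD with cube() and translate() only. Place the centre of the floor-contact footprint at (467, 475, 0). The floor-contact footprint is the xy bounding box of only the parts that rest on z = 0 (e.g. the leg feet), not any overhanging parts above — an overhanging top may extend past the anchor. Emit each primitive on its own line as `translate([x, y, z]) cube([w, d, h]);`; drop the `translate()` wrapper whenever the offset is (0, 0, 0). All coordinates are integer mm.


translate([325, 318, 381]) cube([284, 314, 22]);
translate([325, 318, 0]) cube([44, 44, 381]);
translate([565, 318, 0]) cube([44, 44, 381]);
translate([325, 588, 0]) cube([44, 44, 381]);
translate([565, 588, 0]) cube([44, 44, 381]);
translate([369, 318, 143]) cube([196, 44, 23]);
translate([369, 588, 143]) cube([196, 44, 23]);
translate([325, 362, 143]) cube([44, 226, 23]);
translate([565, 362, 143]) cube([44, 226, 23]);


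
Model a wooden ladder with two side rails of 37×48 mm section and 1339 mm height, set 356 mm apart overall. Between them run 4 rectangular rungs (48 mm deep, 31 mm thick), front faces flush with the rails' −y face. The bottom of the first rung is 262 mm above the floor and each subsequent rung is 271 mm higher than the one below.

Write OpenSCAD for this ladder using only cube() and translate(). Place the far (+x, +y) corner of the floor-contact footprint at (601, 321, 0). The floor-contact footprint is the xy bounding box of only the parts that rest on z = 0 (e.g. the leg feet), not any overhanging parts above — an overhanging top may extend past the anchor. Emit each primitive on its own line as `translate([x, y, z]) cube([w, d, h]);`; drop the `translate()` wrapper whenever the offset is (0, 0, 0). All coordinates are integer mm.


translate([245, 273, 0]) cube([37, 48, 1339]);
translate([564, 273, 0]) cube([37, 48, 1339]);
translate([282, 273, 262]) cube([282, 48, 31]);
translate([282, 273, 533]) cube([282, 48, 31]);
translate([282, 273, 804]) cube([282, 48, 31]);
translate([282, 273, 1075]) cube([282, 48, 31]);


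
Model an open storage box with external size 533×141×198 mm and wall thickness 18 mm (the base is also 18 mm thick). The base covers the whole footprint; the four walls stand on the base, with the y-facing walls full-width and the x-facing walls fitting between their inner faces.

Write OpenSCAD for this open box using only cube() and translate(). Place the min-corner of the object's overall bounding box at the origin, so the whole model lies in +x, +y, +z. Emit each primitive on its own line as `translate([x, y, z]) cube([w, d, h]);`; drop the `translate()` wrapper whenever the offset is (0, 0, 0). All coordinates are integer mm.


cube([533, 141, 18]);
translate([0, 0, 18]) cube([533, 18, 180]);
translate([0, 123, 18]) cube([533, 18, 180]);
translate([0, 18, 18]) cube([18, 105, 180]);
translate([515, 18, 18]) cube([18, 105, 180]);


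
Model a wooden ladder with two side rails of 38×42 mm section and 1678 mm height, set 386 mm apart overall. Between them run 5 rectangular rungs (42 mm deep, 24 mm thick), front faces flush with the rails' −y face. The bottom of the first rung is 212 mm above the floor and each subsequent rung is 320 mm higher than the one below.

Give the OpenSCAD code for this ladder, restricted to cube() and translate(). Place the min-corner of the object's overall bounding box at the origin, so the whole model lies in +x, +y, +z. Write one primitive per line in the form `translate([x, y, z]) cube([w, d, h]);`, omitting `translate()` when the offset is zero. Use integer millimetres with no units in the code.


cube([38, 42, 1678]);
translate([348, 0, 0]) cube([38, 42, 1678]);
translate([38, 0, 212]) cube([310, 42, 24]);
translate([38, 0, 532]) cube([310, 42, 24]);
translate([38, 0, 852]) cube([310, 42, 24]);
translate([38, 0, 1172]) cube([310, 42, 24]);
translate([38, 0, 1492]) cube([310, 42, 24]);


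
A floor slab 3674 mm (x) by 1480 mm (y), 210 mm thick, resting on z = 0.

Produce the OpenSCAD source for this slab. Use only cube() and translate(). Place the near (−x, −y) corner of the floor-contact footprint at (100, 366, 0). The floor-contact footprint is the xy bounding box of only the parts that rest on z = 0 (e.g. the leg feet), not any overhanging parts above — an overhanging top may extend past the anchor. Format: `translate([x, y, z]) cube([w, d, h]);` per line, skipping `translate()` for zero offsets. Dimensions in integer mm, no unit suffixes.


translate([100, 366, 0]) cube([3674, 1480, 210]);


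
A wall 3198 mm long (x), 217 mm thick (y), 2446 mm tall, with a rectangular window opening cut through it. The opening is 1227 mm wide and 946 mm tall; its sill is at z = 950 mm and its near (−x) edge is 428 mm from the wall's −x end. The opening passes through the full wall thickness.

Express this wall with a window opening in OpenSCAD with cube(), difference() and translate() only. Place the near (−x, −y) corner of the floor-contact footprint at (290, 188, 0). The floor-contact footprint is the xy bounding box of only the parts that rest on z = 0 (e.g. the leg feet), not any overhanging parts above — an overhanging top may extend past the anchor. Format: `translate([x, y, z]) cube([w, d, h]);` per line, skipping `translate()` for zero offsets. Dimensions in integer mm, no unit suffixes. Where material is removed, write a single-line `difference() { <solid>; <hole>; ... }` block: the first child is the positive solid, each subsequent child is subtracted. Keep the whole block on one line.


difference() { translate([290, 188, 0]) cube([3198, 217, 2446]); translate([718, 188, 950]) cube([1227, 217, 946]); }


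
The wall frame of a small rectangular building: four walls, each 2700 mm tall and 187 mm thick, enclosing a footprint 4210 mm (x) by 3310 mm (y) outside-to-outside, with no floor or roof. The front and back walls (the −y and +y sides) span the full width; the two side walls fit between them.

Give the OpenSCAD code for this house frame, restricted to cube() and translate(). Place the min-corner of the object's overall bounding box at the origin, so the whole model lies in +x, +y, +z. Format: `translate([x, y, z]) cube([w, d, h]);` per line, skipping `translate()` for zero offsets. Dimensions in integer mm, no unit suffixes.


cube([4210, 187, 2700]);
translate([0, 3123, 0]) cube([4210, 187, 2700]);
translate([0, 187, 0]) cube([187, 2936, 2700]);
translate([4023, 187, 0]) cube([187, 2936, 2700]);


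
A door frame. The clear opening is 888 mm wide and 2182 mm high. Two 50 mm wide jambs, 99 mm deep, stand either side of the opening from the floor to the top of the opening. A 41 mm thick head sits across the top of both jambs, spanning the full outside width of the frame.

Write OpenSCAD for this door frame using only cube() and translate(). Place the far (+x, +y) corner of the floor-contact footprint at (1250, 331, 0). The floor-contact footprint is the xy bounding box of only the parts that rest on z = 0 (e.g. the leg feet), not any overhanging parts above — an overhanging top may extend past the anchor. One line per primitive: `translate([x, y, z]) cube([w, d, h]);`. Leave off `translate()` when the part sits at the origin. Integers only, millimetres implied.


translate([262, 232, 0]) cube([50, 99, 2182]);
translate([1200, 232, 0]) cube([50, 99, 2182]);
translate([262, 232, 2182]) cube([988, 99, 41]);


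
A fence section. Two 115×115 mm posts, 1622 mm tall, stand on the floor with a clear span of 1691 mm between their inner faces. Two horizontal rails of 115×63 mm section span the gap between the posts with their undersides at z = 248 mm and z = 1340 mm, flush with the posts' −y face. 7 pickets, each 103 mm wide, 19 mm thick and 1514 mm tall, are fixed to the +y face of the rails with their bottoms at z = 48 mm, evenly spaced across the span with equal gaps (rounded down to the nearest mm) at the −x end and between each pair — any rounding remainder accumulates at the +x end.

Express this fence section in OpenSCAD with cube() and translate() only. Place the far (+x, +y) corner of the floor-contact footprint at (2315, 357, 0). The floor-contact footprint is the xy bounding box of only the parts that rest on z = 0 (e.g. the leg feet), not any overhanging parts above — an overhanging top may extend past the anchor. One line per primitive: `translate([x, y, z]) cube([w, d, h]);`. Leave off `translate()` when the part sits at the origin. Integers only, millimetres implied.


translate([394, 242, 0]) cube([115, 115, 1622]);
translate([2200, 242, 0]) cube([115, 115, 1622]);
translate([509, 242, 248]) cube([1691, 115, 63]);
translate([509, 242, 1340]) cube([1691, 115, 63]);
translate([630, 357, 48]) cube([103, 19, 1514]);
translate([854, 357, 48]) cube([103, 19, 1514]);
translate([1078, 357, 48]) cube([103, 19, 1514]);
translate([1302, 357, 48]) cube([103, 19, 1514]);
translate([1526, 357, 48]) cube([103, 19, 1514]);
translate([1750, 357, 48]) cube([103, 19, 1514]);
translate([1974, 357, 48]) cube([103, 19, 1514]);


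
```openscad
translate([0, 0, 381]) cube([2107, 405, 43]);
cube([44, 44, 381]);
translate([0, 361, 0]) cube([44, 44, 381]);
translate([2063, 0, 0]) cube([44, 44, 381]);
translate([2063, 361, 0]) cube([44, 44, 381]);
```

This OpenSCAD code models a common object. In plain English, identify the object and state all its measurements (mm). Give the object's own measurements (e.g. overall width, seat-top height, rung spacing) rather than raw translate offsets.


A long wooden bench with a 2107 mm (x) × 405 mm (y) seat, 43 mm thick, its top surface 424 mm above the floor. Four 44 mm square legs at the seat corners, flush with the edges, run from z = 0 to the seat underside.


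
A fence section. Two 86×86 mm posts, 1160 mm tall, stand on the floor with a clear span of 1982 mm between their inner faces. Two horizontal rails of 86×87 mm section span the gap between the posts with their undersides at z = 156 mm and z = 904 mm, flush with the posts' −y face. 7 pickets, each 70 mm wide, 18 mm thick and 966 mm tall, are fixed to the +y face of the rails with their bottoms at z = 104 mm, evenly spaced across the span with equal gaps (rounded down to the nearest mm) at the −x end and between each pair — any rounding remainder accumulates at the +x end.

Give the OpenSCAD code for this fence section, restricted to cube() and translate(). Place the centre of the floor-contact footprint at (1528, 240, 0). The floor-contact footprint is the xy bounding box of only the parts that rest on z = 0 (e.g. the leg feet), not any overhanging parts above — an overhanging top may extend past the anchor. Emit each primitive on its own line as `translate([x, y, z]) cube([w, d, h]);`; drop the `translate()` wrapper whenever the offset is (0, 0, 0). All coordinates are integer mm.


translate([451, 197, 0]) cube([86, 86, 1160]);
translate([2519, 197, 0]) cube([86, 86, 1160]);
translate([537, 197, 156]) cube([1982, 86, 87]);
translate([537, 197, 904]) cube([1982, 86, 87]);
translate([723, 283, 104]) cube([70, 18, 966]);
translate([979, 283, 104]) cube([70, 18, 966]);
translate([1235, 283, 104]) cube([70, 18, 966]);
translate([1491, 283, 104]) cube([70, 18, 966]);
translate([1747, 283, 104]) cube([70, 18, 966]);
translate([2003, 283, 104]) cube([70, 18, 966]);
translate([2259, 283, 104]) cube([70, 18, 966]);


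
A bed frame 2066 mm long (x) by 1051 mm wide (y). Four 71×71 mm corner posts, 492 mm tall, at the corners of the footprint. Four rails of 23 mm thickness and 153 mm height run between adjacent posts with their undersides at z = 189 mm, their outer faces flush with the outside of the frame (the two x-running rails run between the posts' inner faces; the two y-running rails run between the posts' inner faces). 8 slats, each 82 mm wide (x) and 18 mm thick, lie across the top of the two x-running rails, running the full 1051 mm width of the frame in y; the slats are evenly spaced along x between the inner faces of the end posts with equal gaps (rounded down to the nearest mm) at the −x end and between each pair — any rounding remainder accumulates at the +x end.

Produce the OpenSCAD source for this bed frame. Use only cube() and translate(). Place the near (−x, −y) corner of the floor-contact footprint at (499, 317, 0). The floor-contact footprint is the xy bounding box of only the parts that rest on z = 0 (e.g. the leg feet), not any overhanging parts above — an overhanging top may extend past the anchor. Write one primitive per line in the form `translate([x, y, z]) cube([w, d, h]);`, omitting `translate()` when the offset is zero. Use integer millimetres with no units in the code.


translate([499, 317, 0]) cube([71, 71, 492]);
translate([499, 1297, 0]) cube([71, 71, 492]);
translate([2494, 317, 0]) cube([71, 71, 492]);
translate([2494, 1297, 0]) cube([71, 71, 492]);
translate([570, 317, 189]) cube([1924, 23, 153]);
translate([570, 1345, 189]) cube([1924, 23, 153]);
translate([499, 388, 189]) cube([23, 909, 153]);
translate([2542, 388, 189]) cube([23, 909, 153]);
translate([710, 317, 342]) cube([82, 1051, 18]);
translate([932, 317, 342]) cube([82, 1051, 18]);
translate([1154, 317, 342]) cube([82, 1051, 18]);
translate([1376, 317, 342]) cube([82, 1051, 18]);
translate([1598, 317, 342]) cube([82, 1051, 18]);
translate([1820, 317, 342]) cube([82, 1051, 18]);
translate([2042, 317, 342]) cube([82, 1051, 18]);
translate([2264, 317, 342]) cube([82, 1051, 18]);


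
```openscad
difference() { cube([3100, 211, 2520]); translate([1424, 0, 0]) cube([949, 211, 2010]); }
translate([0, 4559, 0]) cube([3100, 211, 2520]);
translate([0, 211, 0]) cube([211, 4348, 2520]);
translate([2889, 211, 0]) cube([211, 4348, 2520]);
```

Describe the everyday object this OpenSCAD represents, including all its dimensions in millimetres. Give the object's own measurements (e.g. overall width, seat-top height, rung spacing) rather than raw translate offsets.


A single room: four walls, each 2520 mm tall and 211 mm thick, enclosing an outside footprint 3100×4770 mm (x × y), no floor or roof. The front and back walls (−y and +y sides) run the full x-width; the side walls fit between their inner faces. A door opening 949 mm wide and 2010 mm tall is cut through the front wall from the floor up, its −x edge 1424 mm from the wall's −x end.


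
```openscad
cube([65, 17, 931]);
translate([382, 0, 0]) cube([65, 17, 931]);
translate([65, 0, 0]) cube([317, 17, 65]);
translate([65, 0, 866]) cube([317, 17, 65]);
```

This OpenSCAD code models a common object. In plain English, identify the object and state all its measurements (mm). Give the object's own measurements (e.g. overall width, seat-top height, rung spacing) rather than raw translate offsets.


A rectangular picture frame lying in the x–z plane (depth along y). The opening is 317 mm wide (x) by 801 mm tall (z), surrounded by a border 65 mm wide on all four sides. The frame is 17 mm deep and is made of two full-height vertical stiles with two horizontal rails fitted between them.


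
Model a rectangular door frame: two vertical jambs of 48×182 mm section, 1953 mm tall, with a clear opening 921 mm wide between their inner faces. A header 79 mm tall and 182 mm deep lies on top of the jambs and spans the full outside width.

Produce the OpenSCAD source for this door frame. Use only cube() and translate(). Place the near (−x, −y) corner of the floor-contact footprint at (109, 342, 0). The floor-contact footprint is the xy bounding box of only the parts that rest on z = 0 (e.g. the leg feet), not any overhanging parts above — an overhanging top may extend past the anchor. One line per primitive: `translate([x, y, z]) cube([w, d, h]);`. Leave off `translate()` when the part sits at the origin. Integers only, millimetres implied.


translate([109, 342, 0]) cube([48, 182, 1953]);
translate([1078, 342, 0]) cube([48, 182, 1953]);
translate([109, 342, 1953]) cube([1017, 182, 79]);


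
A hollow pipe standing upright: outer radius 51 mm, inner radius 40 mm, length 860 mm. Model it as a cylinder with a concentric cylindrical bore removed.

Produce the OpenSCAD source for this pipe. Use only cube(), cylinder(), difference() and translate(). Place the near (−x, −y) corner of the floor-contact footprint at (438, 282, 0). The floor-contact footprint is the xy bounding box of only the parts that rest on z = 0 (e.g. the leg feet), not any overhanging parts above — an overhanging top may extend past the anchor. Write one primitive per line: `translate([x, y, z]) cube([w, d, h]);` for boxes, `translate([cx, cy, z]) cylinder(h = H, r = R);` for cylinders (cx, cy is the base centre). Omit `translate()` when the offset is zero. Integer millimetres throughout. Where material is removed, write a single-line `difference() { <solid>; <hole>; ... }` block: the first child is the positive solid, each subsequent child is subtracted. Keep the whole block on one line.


difference() { translate([489, 333, 0]) cylinder(h = 860, r = 51); translate([489, 333, 0]) cylinder(h = 860, r = 40); }


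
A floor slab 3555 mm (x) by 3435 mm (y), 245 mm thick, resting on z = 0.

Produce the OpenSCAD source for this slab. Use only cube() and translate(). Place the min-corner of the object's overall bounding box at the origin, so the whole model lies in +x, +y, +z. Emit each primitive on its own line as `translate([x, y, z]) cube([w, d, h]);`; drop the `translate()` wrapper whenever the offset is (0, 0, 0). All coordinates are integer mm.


cube([3555, 3435, 245]);


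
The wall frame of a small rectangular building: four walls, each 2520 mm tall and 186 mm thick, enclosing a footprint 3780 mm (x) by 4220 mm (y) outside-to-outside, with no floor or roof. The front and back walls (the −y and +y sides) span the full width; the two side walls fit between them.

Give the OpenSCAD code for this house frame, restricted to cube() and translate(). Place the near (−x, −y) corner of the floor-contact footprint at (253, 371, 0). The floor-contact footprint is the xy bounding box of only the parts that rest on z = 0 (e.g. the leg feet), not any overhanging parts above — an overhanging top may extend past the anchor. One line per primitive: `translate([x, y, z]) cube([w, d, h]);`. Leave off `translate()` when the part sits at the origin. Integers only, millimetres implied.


translate([253, 371, 0]) cube([3780, 186, 2520]);
translate([253, 4405, 0]) cube([3780, 186, 2520]);
translate([253, 557, 0]) cube([186, 3848, 2520]);
translate([3847, 557, 0]) cube([186, 3848, 2520]);


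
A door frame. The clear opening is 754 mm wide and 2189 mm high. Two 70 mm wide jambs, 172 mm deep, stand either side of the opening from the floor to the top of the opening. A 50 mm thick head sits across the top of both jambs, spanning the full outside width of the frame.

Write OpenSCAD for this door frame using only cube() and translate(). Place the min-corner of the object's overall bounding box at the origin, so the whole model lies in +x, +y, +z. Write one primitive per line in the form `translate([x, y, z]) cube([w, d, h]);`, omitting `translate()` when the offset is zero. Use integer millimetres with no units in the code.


cube([70, 172, 2189]);
translate([824, 0, 0]) cube([70, 172, 2189]);
translate([0, 0, 2189]) cube([894, 172, 50]);


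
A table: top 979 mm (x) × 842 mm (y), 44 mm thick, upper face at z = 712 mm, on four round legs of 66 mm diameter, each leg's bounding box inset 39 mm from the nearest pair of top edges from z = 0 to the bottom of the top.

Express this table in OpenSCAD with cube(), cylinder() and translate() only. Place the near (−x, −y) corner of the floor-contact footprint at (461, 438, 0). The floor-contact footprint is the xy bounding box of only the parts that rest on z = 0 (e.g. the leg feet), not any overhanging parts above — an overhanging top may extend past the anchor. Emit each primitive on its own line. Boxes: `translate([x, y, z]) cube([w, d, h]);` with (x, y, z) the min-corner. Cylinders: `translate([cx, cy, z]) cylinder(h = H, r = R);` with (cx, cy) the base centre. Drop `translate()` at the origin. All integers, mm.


translate([422, 399, 668]) cube([979, 842, 44]);
translate([494, 471, 0]) cylinder(h = 668, r = 33);
translate([1329, 471, 0]) cylinder(h = 668, r = 33);
translate([494, 1169, 0]) cylinder(h = 668, r = 33);
translate([1329, 1169, 0]) cylinder(h = 668, r = 33);


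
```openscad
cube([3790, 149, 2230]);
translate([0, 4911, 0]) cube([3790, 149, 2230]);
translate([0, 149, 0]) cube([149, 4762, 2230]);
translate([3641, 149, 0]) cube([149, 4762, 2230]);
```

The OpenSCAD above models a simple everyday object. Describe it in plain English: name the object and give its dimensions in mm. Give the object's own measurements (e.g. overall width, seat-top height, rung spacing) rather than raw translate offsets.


The wall frame of a small rectangular building: four walls, each 2230 mm tall and 149 mm thick, enclosing a footprint 3790 mm (x) by 5060 mm (y) outside-to-outside, with no floor or roof. The front and back walls (the −y and +y sides) span the full width; the two side walls fit between them.


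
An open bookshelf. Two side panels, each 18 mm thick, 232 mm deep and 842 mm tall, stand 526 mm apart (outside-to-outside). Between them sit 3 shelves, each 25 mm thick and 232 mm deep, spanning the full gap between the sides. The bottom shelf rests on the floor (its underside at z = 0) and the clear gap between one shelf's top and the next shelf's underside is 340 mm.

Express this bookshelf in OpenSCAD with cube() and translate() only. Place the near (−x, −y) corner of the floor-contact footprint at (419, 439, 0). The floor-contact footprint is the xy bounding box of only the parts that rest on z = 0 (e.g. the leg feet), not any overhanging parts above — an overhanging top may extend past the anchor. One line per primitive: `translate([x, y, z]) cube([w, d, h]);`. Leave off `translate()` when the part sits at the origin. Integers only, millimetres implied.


translate([419, 439, 0]) cube([18, 232, 842]);
translate([927, 439, 0]) cube([18, 232, 842]);
translate([437, 439, 0]) cube([490, 232, 25]);
translate([437, 439, 365]) cube([490, 232, 25]);
translate([437, 439, 730]) cube([490, 232, 25]);


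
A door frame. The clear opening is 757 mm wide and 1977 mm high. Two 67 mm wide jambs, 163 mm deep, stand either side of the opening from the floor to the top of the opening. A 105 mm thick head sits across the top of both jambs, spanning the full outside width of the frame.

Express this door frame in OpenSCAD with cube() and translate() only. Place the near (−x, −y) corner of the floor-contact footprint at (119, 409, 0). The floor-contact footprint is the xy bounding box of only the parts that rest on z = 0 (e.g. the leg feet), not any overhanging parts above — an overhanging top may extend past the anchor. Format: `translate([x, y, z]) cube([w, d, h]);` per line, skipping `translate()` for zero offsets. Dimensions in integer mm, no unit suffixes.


translate([119, 409, 0]) cube([67, 163, 1977]);
translate([943, 409, 0]) cube([67, 163, 1977]);
translate([119, 409, 1977]) cube([891, 163, 105]);


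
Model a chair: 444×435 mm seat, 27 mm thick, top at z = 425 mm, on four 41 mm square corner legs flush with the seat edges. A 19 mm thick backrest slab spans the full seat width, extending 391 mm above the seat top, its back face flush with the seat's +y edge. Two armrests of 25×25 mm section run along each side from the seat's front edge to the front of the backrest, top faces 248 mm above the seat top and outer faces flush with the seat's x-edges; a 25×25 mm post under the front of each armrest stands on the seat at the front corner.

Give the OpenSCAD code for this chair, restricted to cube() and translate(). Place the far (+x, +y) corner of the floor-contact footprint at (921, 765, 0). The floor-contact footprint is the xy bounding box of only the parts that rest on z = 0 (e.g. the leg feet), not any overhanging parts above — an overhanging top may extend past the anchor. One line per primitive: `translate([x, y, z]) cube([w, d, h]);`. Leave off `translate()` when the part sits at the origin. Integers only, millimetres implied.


translate([477, 330, 398]) cube([444, 435, 27]);
translate([477, 330, 0]) cube([41, 41, 398]);
translate([880, 330, 0]) cube([41, 41, 398]);
translate([477, 724, 0]) cube([41, 41, 398]);
translate([880, 724, 0]) cube([41, 41, 398]);
translate([477, 746, 425]) cube([444, 19, 391]);
translate([477, 330, 648]) cube([25, 416, 25]);
translate([896, 330, 648]) cube([25, 416, 25]);
translate([477, 330, 425]) cube([25, 25, 223]);
translate([896, 330, 425]) cube([25, 25, 223]);


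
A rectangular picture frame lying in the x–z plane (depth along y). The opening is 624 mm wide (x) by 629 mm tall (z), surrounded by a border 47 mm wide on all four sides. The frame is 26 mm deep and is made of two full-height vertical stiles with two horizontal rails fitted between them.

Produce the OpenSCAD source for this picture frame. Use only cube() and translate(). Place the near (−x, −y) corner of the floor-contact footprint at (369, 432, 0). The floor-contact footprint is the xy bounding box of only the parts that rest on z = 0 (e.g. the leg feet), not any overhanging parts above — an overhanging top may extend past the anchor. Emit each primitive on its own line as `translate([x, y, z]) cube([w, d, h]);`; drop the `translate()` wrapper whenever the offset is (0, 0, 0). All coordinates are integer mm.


translate([369, 432, 0]) cube([47, 26, 723]);
translate([1040, 432, 0]) cube([47, 26, 723]);
translate([416, 432, 0]) cube([624, 26, 47]);
translate([416, 432, 676]) cube([624, 26, 47]);


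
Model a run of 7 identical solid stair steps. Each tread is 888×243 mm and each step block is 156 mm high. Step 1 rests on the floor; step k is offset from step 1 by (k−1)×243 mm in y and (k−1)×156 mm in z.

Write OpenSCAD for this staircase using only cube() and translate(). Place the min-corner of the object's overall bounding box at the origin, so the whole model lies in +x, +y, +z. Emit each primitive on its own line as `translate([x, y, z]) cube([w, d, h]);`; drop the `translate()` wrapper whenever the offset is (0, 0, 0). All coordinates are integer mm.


cube([888, 243, 156]);
translate([0, 243, 156]) cube([888, 243, 156]);
translate([0, 486, 312]) cube([888, 243, 156]);
translate([0, 729, 468]) cube([888, 243, 156]);
translate([0, 972, 624]) cube([888, 243, 156]);
translate([0, 1215, 780]) cube([888, 243, 156]);
translate([0, 1458, 936]) cube([888, 243, 156]);


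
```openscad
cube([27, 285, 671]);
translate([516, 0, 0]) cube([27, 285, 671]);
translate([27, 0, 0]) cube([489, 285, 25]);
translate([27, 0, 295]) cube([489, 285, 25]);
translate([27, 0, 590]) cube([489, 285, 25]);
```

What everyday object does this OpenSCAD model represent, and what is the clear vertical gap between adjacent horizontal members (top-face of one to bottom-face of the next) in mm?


A bookshelf. The clear shelf gap is 270 mm.

Two tall side panels with 3 horizontal boards between them — a bookshelf. The first two shelf undersides are at z = 0 and z = 295; with shelf thickness 25, the clear gap is 295 − 0 − 25 = 270 mm.


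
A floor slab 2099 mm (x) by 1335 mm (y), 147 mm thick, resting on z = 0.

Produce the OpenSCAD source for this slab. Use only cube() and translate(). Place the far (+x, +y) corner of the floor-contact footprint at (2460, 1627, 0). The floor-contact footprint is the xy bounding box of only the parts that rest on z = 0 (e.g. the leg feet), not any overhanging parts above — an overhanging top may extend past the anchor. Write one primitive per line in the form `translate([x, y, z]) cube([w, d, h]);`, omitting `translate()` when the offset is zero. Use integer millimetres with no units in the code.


translate([361, 292, 0]) cube([2099, 1335, 147]);


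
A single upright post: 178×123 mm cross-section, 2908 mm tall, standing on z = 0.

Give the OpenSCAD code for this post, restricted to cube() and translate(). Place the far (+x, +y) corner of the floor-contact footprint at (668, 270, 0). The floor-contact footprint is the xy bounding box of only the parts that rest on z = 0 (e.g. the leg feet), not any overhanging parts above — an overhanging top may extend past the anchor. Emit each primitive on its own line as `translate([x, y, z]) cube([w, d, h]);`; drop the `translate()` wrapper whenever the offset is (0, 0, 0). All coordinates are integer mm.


translate([490, 147, 0]) cube([178, 123, 2908]);


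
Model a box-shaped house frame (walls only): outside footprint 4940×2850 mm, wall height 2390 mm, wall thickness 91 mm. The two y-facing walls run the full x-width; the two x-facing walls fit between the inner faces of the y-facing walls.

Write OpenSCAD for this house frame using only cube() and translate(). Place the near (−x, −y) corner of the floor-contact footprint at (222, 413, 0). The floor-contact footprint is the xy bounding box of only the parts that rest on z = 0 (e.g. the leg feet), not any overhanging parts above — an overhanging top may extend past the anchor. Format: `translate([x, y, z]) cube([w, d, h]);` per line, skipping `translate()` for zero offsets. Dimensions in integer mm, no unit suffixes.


translate([222, 413, 0]) cube([4940, 91, 2390]);
translate([222, 3172, 0]) cube([4940, 91, 2390]);
translate([222, 504, 0]) cube([91, 2668, 2390]);
translate([5071, 504, 0]) cube([91, 2668, 2390]);
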